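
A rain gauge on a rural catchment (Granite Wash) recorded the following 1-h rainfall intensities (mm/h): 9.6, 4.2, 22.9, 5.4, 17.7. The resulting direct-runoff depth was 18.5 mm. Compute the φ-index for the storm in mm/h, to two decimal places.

φ ≈ 11.05 mm/h

Only the 2 blocks with intensity above φ contribute runoff: 22.9, 17.7 mm/h.
Σ(I−φ)·Δt = d  ⇒  (22.9+17.7 − 2φ)·1 = 18.5
φ = (40.60 − 18.5/1) / 2 = 11.05 mm/h.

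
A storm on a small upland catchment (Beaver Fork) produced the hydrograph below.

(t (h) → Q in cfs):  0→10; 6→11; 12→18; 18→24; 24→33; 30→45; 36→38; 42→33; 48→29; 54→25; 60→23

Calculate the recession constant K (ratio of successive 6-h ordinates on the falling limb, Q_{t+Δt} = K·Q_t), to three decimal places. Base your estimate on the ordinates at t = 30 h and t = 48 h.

Using the recession-limb readings at t = 30 h and t = 48 h: Q falls from 45 to 29 cfs over 3 intervals.
K = (Q₂/Q₁)^(1/3) = (29/45)^(1/3) = 0.864.

K ≈ 0.864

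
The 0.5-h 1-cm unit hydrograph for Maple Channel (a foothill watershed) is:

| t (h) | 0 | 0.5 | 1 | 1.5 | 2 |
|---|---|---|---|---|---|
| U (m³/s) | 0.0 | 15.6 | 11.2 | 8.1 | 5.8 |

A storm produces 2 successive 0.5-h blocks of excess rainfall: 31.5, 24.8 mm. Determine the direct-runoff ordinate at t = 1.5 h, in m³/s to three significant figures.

By discrete convolution, Q_j = Σ (P_i / 10 mm) · U_{j−i}.
At t = 1.5 h (j=3): Q = (31.5/10)·8.1 + (24.8/10)·11.2 = 53.3 m³/s.

Q ≈ 53.3 m³/s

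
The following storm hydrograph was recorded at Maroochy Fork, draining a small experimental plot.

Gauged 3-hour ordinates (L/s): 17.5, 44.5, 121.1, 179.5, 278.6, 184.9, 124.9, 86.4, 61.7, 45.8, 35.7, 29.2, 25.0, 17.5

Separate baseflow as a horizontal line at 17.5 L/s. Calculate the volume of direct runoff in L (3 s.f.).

V ≈ 1.09 × 10^7 L

Direct-runoff ordinates (Q − Q_b): 0.0, 27.0, 103.6, 162.0, 261.1, 167.4, 107.4, 68.9, 44.2, 28.3, 18.2, 11.7, 7.5, 0.0 L/s.
ΣQ_DR = 1007 L/s.
With Δt = 3 h = 10800 s, V = ΣQ_DR · Δt = 1007 × 10800 = 1.09 × 10^7 L.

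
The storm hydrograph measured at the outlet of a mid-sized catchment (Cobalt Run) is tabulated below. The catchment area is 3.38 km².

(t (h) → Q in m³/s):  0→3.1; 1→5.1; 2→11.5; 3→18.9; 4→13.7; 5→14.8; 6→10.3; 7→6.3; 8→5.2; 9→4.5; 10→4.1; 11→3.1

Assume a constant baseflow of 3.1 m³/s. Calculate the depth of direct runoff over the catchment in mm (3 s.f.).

Direct runoff: 0.0, 2.0, 8.4, 15.8, 10.6, 11.7, 7.2, 3.2, 2.1, 1.4, 1.0, 0.0 m³/s; ΣQ_DR = 63.40 m³/s.
V = ΣQ_DR · Δt = 63.40 × 3600 s = 2.282 × 10^5 m³.
Over A = 3.38 km², depth = V / A = 67.5 mm.

d ≈ 67.5 mm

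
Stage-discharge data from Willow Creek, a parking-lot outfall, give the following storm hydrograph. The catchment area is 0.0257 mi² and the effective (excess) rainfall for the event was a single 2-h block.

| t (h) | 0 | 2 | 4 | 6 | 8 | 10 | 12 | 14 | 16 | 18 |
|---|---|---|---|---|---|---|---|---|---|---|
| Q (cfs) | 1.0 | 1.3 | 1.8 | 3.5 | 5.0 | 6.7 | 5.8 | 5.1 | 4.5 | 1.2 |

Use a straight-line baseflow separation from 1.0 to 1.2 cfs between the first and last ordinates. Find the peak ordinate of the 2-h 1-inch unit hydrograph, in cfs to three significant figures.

Direct runoff: 0.00, 0.28, 0.76, 2.43, 3.91, 5.59, 4.67, 3.94, 3.32, 0.00 cfs; ΣQ_DR = 24.90 cfs, peak = 5.59 cfs.
Runoff depth d = ΣQ_DR·Δt / A = 24.90 × 7200 / (0.0257 mi²) = 3.003 in.
The 1-inch UH is the DRH scaled by (1 in)/d, so U_p = 5.59 × 1/3.003 = 1.86 cfs.

U_p ≈ 1.86 cfs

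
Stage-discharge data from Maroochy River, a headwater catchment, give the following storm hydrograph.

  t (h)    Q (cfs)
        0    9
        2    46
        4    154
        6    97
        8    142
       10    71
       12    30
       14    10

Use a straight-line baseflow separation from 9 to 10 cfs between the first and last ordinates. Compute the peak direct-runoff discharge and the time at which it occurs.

Subtracting baseflow gives direct-runoff ordinates: 0.00, 36.86, 144.71, 87.57, 132.43, 61.29, 20.14, 0.00 cfs.
The maximum is 144.71 cfs, occurring at the reading for t = 4 h.

Q_p = 144.71 cfs at t = 4 h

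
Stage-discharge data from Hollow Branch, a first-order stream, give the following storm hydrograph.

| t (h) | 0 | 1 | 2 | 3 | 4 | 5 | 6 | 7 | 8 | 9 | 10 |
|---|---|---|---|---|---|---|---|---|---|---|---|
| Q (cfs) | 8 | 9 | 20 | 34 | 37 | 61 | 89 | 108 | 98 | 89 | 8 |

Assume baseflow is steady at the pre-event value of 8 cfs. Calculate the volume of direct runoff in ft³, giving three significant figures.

V ≈ 1.70 × 10^6 ft³

Direct-runoff ordinates (Q − Q_b): 0.0, 1.0, 12.0, 26.0, 29.0, 53.0, 81.0, 100.0, 90.0, 81.0, 0.0 cfs.
ΣQ_DR = 473.0 cfs.
With Δt = 1 h = 3600 s, V = ΣQ_DR · Δt = 473.0 × 3600 = 1.70 × 10^6 ft³.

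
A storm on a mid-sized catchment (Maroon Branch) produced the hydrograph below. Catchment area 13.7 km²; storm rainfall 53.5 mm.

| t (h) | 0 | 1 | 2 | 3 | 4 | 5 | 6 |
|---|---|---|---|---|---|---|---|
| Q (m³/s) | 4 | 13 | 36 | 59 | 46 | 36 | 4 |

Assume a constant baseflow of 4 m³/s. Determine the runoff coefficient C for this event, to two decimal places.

ΣQ_DR = 170.0 m³/s; V = ΣQ_DR·Δt = 6.120 × 10^5 m³.
Runoff depth d = V / A = 44.67 mm.
C = d / P = 44.67 / 53.5 = 0.83.

C ≈ 0.83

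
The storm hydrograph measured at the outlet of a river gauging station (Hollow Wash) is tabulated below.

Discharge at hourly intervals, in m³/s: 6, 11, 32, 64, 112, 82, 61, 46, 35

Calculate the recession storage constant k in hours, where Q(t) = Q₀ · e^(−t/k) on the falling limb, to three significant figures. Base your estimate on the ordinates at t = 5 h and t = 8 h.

On the falling limb, Q drops from 82 to 35 m³/s between t = 5 h and t = 8 h (Δt = 3 h).
k = −Δt / ln(Q₂/Q₁) = −3 / ln(35/82) = 3.52 h.

k ≈ 3.52 h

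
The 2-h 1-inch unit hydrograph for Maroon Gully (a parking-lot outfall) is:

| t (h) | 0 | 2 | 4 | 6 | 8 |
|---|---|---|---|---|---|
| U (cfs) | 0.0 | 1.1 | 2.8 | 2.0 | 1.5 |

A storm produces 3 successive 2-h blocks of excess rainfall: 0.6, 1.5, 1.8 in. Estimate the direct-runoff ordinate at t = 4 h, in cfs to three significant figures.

By discrete convolution, Q_j = Σ (P_i / 1 in) · U_{j−i}.
At t = 4 h (j=2): Q = (0.6/1)·2.8 + (1.5/1)·1.1 + (1.8/1)·0.0 = 3.33 cfs.

Q ≈ 3.33 cfs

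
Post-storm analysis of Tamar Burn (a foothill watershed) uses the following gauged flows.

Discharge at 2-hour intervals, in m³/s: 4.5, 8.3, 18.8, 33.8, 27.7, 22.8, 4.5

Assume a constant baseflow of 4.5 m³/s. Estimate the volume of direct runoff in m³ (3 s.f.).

V ≈ 6.40 × 10^5 m³

Direct-runoff ordinates (Q − Q_b): 0.0, 3.8, 14.3, 29.3, 23.2, 18.3, 0.0 m³/s.
ΣQ_DR = 88.90 m³/s.
With Δt = 2 h = 7200 s, V = ΣQ_DR · Δt = 88.90 × 7200 = 6.40 × 10^5 m³.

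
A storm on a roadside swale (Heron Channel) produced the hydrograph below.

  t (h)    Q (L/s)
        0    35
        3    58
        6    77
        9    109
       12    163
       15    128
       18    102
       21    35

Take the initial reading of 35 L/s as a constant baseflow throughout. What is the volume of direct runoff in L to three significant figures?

V ≈ 4.61 × 10^6 L

Direct-runoff ordinates (Q − Q_b): 0.0, 23.0, 42.0, 74.0, 128.0, 93.0, 67.0, 0.0 L/s.
ΣQ_DR = 427.0 L/s.
With Δt = 3 h = 10800 s, V = ΣQ_DR · Δt = 427.0 × 10800 = 4.61 × 10^6 L.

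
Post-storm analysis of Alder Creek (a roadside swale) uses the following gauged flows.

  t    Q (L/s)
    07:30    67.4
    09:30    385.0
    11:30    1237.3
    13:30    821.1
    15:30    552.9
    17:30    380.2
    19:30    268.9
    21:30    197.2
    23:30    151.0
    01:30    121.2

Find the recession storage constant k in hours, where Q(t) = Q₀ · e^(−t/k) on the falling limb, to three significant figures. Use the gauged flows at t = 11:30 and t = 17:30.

On the falling limb, Q drops from 1237.3 to 380.2 L/s between t = 11:30 and t = 17:30 (Δt = 6 h).
k = −Δt / ln(Q₂/Q₁) = −6 / ln(380.2/1237.3) = 5.08 h.

k ≈ 5.08 h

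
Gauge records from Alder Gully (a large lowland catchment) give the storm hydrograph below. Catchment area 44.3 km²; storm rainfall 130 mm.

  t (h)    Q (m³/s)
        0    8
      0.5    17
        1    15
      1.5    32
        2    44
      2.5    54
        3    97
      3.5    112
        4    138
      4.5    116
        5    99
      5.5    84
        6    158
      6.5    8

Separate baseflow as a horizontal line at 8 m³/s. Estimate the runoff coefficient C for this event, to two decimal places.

C ≈ 0.27

ΣQ_DR = 870.0 m³/s; V = ΣQ_DR·Δt = 1.566 × 10^6 m³.
Runoff depth d = V / A = 35.35 mm.
C = d / P = 35.35 / 130 = 0.27.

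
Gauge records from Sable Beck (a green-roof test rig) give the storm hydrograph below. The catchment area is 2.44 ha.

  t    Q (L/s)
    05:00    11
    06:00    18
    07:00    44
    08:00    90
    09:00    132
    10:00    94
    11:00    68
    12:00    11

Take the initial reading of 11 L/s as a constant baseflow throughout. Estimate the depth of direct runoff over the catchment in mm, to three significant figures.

Direct runoff: 0.0, 7.0, 33.0, 79.0, 121.0, 83.0, 57.0, 0.0 L/s; ΣQ_DR = 380.0 L/s.
V = ΣQ_DR · Δt = 380.0 × 3600 s = 1.368 × 10^6 L.
Over A = 2.44 ha, depth = V / A = 56.1 mm.

d ≈ 56.1 mm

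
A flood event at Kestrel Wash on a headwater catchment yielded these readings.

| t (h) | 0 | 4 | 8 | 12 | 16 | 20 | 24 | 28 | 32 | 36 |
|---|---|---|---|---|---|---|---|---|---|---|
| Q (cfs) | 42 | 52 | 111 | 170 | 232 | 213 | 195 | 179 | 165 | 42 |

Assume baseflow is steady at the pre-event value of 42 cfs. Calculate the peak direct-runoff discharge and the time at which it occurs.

Subtracting baseflow gives direct-runoff ordinates: 0.0, 10.0, 69.0, 128.0, 190.0, 171.0, 153.0, 137.0, 123.0, 0.0 cfs.
The maximum is 190.0 cfs, occurring at the reading for t = 16 h.

Q_p = 190.0 cfs at t = 16 h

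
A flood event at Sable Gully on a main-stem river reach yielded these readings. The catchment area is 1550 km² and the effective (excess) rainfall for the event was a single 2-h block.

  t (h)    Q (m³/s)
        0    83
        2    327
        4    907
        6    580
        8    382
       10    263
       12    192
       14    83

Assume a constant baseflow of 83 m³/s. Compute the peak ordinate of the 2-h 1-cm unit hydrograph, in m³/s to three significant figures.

Direct runoff: 0.0, 244.0, 824.0, 497.0, 299.0, 180.0, 109.0, 0.0 m³/s; ΣQ_DR = 2153 m³/s, peak = 824.0 m³/s.
Runoff depth d = ΣQ_DR·Δt / A = 2153 × 7200 / (1550 km²) = 10.00 mm.
The 1-cm UH is the DRH scaled by (10 mm)/d, so U_p = 824.0 × 10/10.00 = 824 m³/s.

U_p ≈ 824 m³/s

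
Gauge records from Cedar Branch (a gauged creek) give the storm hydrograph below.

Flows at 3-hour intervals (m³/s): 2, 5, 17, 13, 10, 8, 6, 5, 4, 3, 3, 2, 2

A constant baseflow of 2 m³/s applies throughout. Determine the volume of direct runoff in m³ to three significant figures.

V ≈ 5.83 × 10^5 m³

Direct-runoff ordinates (Q − Q_b): 0.0, 3.0, 15.0, 11.0, 8.0, 6.0, 4.0, 3.0, 2.0, 1.0, 1.0, 0.0, 0.0 m³/s.
ΣQ_DR = 54.00 m³/s.
With Δt = 3 h = 10800 s, V = ΣQ_DR · Δt = 54.00 × 10800 = 5.83 × 10^5 m³.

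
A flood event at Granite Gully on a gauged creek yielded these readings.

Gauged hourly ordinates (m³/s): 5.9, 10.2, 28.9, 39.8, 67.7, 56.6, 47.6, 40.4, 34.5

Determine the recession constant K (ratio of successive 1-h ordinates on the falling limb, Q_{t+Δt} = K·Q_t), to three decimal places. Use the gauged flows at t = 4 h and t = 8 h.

K ≈ 0.845

Using the recession-limb readings at t = 4 h and t = 8 h: Q falls from 67.7 to 34.5 m³/s over 4 intervals.
K = (Q₂/Q₁)^(1/4) = (34.5/67.7)^(1/4) = 0.845.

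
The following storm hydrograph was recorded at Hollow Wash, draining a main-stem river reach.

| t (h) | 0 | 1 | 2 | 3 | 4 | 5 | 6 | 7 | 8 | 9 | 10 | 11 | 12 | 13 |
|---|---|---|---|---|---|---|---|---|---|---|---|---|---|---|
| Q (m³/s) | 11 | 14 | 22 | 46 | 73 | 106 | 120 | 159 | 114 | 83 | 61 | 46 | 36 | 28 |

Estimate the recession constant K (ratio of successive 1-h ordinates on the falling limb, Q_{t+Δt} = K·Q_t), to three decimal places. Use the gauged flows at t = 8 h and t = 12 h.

K ≈ 0.750

Using the recession-limb readings at t = 8 h and t = 12 h: Q falls from 114 to 36 m³/s over 4 intervals.
K = (Q₂/Q₁)^(1/4) = (36/114)^(1/4) = 0.750.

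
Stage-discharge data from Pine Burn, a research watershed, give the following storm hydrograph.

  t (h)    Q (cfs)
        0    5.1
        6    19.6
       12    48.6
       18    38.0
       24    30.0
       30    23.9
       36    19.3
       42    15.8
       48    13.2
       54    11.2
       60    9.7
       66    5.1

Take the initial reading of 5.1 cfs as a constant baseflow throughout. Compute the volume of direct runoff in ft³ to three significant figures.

V ≈ 3.85 × 10^6 ft³

Direct-runoff ordinates (Q − Q_b): 0.0, 14.5, 43.5, 32.9, 24.9, 18.8, 14.2, 10.7, 8.1, 6.1, 4.6, 0.0 cfs.
ΣQ_DR = 178.3 cfs.
With Δt = 6 h = 21600 s, V = ΣQ_DR · Δt = 178.3 × 21600 = 3.85 × 10^6 ft³.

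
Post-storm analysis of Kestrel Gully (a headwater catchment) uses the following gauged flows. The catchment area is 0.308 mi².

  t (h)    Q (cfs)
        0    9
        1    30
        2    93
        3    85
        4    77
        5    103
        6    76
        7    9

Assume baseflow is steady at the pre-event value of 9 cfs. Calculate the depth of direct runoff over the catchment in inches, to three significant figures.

d ≈ 2.06 in

Direct runoff: 0.0, 21.0, 84.0, 76.0, 68.0, 94.0, 67.0, 0.0 cfs; ΣQ_DR = 410.0 cfs.
V = ΣQ_DR · Δt = 410.0 × 3600 s = 1.476 × 10^6 ft³.
Over A = 0.308 mi², depth = V / A = 2.06 in.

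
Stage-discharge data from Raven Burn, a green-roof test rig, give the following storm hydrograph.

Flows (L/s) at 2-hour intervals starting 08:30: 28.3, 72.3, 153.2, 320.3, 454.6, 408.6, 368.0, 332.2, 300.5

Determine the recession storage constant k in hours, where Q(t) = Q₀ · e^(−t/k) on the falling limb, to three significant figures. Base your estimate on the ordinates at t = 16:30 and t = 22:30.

On the falling limb, Q drops from 454.6 to 332.2 L/s between t = 16:30 and t = 22:30 (Δt = 6 h).
k = −Δt / ln(Q₂/Q₁) = −6 / ln(332.2/454.6) = 19.1 h.

k ≈ 19.1 h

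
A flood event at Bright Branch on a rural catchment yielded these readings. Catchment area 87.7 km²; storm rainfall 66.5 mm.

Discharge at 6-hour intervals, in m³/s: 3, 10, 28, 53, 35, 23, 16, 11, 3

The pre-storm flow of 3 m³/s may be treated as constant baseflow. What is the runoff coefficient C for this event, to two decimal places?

ΣQ_DR = 155.0 m³/s; V = ΣQ_DR·Δt = 3.348 × 10^6 m³.
Runoff depth d = V / A = 38.18 mm.
C = d / P = 38.18 / 66.5 = 0.57.

C ≈ 0.57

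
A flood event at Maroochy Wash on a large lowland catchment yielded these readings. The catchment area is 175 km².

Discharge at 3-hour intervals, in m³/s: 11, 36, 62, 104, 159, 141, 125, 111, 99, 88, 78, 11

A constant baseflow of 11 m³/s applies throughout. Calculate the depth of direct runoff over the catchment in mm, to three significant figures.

Direct runoff: 0.0, 25.0, 51.0, 93.0, 148.0, 130.0, 114.0, 100.0, 88.0, 77.0, 67.0, 0.0 m³/s; ΣQ_DR = 893.0 m³/s.
V = ΣQ_DR · Δt = 893.0 × 10800 s = 9.644 × 10^6 m³.
Over A = 175 km², depth = V / A = 55.1 mm.

d ≈ 55.1 mm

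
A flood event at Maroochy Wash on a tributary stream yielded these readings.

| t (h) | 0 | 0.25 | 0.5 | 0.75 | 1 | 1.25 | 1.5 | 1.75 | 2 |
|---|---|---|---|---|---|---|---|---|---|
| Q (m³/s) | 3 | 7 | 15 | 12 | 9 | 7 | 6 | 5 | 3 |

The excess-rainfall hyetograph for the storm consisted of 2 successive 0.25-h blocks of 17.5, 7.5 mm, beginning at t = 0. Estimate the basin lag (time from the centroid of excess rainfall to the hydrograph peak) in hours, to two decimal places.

t_L ≈ 0.30 h

Centroid of excess rainfall: t_c = Σ P_i·t̄_i / ΣP_i = 0.2000 h (block centres at 0.125, 0.375 h).
Hydrograph peak occurs at t = 0.5 h, so basin lag t_L = 0.5 − 0.2000 = 0.30 h.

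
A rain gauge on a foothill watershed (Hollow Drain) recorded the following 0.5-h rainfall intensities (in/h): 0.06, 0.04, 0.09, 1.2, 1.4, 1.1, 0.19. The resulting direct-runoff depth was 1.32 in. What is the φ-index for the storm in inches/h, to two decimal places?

φ ≈ 0.35 in/h

Only the 3 blocks with intensity above φ contribute runoff: 1.2, 1.4, 1.1 in/h.
Σ(I−φ)·Δt = d  ⇒  (1.2+1.4+1.1 − 3φ)·0.5 = 1.32
φ = (3.700 − 1.32/0.5) / 3 = 0.35 in/h.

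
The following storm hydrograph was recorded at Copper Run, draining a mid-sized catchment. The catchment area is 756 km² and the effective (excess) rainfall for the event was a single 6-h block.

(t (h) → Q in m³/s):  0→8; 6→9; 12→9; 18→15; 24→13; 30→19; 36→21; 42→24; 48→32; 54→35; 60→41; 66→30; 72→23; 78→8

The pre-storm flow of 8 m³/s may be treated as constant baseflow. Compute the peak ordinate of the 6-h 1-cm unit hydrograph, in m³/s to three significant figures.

U_p ≈ 66.0 m³/s

Direct runoff: 0.0, 1.0, 1.0, 7.0, 5.0, 11.0, 13.0, 16.0, 24.0, 27.0, 33.0, 22.0, 15.0, 0.0 m³/s; ΣQ_DR = 175.0 m³/s, peak = 33.0 m³/s.
Runoff depth d = ΣQ_DR·Δt / A = 175.0 × 21600 / (756 km²) = 5.000 mm.
The 1-cm UH is the DRH scaled by (10 mm)/d, so U_p = 33.0 × 10/5.000 = 66.0 m³/s.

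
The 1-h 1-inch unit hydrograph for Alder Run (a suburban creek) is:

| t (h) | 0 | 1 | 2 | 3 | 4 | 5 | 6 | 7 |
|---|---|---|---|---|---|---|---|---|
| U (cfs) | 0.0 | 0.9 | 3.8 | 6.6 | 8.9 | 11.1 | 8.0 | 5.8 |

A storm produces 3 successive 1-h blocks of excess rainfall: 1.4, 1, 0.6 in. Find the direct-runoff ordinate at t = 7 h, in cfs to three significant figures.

By discrete convolution, Q_j = Σ (P_i / 1 in) · U_{j−i}.
At t = 7 h (j=7): Q = (1.4/1)·5.8 + (1/1)·8.0 + (0.6/1)·11.1 = 22.8 cfs.

Q ≈ 22.8 cfs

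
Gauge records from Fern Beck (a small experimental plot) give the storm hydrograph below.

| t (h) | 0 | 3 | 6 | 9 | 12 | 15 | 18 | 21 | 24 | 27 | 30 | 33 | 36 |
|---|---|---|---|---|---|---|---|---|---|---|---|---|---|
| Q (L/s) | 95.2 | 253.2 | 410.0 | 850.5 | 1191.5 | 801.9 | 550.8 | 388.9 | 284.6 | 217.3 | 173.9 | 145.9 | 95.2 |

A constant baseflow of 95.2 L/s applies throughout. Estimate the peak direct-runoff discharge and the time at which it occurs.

Subtracting baseflow gives direct-runoff ordinates: 0.0, 158.0, 314.8, 755.3, 1096.3, 706.7, 455.6, 293.7, 189.4, 122.1, 78.7, 50.7, 0.0 L/s.
The maximum is 1096.3 L/s, occurring at the reading for t = 12 h.

Q_p = 1096.3 L/s at t = 12 h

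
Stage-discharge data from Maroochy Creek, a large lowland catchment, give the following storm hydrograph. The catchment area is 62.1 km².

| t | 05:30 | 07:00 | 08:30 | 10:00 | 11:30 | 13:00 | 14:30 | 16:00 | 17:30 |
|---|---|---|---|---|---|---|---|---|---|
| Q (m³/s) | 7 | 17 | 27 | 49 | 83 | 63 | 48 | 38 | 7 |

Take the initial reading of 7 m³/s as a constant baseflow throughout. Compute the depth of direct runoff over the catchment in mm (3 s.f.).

Direct runoff: 0.0, 10.0, 20.0, 42.0, 76.0, 56.0, 41.0, 31.0, 0.0 m³/s; ΣQ_DR = 276.0 m³/s.
V = ΣQ_DR · Δt = 276.0 × 5400 s = 1.490 × 10^6 m³.
Over A = 62.1 km², depth = V / A = 24.0 mm.

d ≈ 24.0 mm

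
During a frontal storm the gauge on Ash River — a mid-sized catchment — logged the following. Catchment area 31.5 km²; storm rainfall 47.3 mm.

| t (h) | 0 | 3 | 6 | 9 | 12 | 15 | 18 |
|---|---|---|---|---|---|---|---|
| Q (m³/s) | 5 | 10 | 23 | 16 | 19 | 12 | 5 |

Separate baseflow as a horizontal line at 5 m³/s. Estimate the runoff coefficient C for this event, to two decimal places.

ΣQ_DR = 55.00 m³/s; V = ΣQ_DR·Δt = 5.940 × 10^5 m³.
Runoff depth d = V / A = 18.86 mm.
C = d / P = 18.86 / 47.3 = 0.40.

C ≈ 0.40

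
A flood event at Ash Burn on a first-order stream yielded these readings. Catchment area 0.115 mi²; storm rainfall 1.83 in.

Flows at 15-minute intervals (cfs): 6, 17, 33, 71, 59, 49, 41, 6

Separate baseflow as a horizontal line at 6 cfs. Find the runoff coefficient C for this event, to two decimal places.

C ≈ 0.43

ΣQ_DR = 234.0 cfs; V = ΣQ_DR·Δt = 2.106 × 10^5 ft³.
Runoff depth d = V / A = 0.7883 in.
C = d / P = 0.7883 / 1.83 = 0.43.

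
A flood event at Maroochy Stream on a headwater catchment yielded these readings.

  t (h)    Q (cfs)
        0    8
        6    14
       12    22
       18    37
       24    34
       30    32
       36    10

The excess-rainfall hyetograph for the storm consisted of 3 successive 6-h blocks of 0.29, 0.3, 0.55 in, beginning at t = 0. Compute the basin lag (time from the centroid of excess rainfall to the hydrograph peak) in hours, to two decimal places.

Centroid of excess rainfall: t_c = Σ P_i·t̄_i / ΣP_i = 10.3684 h (block centres at 3, 9, 15 h).
Hydrograph peak occurs at t = 18 h, so basin lag t_L = 18 − 10.3684 = 7.63 h.

t_L ≈ 7.63 h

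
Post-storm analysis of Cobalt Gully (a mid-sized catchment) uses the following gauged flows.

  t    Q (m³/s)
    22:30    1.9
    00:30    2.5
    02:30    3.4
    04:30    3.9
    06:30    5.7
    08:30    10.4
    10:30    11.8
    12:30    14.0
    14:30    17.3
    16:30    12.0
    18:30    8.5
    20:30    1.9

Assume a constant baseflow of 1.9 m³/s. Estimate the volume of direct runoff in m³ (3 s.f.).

V ≈ 5.08 × 10^5 m³

Direct-runoff ordinates (Q − Q_b): 0.0, 0.6, 1.5, 2.0, 3.8, 8.5, 9.9, 12.1, 15.4, 10.1, 6.6, 0.0 m³/s.
ΣQ_DR = 70.50 m³/s.
With Δt = 2 h = 7200 s, V = ΣQ_DR · Δt = 70.50 × 7200 = 5.08 × 10^5 m³.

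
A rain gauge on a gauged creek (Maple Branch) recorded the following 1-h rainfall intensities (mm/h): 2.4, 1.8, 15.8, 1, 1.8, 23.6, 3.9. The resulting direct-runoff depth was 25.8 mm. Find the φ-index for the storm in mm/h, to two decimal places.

Only the 2 blocks with intensity above φ contribute runoff: 15.8, 23.6 mm/h.
Σ(I−φ)·Δt = d  ⇒  (15.8+23.6 − 2φ)·1 = 25.8
φ = (39.40 − 25.8/1) / 2 = 6.80 mm/h.

φ ≈ 6.80 mm/h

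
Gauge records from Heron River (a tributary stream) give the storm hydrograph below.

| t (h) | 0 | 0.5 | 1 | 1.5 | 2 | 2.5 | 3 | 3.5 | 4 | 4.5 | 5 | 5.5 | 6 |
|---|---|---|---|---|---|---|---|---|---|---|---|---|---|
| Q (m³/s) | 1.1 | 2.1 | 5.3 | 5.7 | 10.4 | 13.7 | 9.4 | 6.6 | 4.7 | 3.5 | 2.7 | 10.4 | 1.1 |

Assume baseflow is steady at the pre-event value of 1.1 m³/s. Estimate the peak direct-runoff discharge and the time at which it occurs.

Subtracting baseflow gives direct-runoff ordinates: 0.0, 1.0, 4.2, 4.6, 9.3, 12.6, 8.3, 5.5, 3.6, 2.4, 1.6, 9.3, 0.0 m³/s.
The maximum is 12.6 m³/s, occurring at the reading for t = 2.5 h.

Q_p = 12.6 m³/s at t = 2.5 h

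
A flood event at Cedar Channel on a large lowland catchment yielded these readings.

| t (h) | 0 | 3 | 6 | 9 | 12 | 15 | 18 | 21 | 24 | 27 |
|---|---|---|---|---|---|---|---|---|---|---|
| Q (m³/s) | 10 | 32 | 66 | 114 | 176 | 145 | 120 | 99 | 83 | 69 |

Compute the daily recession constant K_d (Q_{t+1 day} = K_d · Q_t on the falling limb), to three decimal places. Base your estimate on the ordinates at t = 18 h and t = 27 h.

Between t = 18 h and t = 27 h the flow falls from 120 to 69 m³/s over 3×3 h = 9 h.
Per-interval ratio K = (69/120)^(1/3) = 0.8316; K_d = K^(24/3) = 0.229.

K_d ≈ 0.229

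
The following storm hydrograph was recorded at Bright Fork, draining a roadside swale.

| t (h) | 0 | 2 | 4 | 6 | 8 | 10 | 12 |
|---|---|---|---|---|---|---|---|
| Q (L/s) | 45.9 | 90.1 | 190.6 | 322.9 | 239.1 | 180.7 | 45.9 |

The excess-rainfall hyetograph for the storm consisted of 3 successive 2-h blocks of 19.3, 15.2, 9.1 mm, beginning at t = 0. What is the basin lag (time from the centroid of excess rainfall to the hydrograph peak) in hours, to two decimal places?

Centroid of excess rainfall: t_c = Σ P_i·t̄_i / ΣP_i = 2.5321 h (block centres at 1, 3, 5 h).
Hydrograph peak occurs at t = 6 h, so basin lag t_L = 6 − 2.5321 = 3.47 h.

t_L ≈ 3.47 h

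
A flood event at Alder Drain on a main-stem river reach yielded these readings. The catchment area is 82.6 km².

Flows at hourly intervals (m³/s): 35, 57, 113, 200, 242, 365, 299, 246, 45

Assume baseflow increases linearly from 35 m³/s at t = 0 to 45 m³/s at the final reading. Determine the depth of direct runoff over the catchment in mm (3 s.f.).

d ≈ 54.1 mm

Direct runoff: 0.00, 20.75, 75.50, 161.25, 202.00, 323.75, 256.50, 202.25, 0.00 m³/s; ΣQ_DR = 1242 m³/s.
V = ΣQ_DR · Δt = 1242 × 3600 s = 4.471 × 10^6 m³.
Over A = 82.6 km², depth = V / A = 54.1 mm.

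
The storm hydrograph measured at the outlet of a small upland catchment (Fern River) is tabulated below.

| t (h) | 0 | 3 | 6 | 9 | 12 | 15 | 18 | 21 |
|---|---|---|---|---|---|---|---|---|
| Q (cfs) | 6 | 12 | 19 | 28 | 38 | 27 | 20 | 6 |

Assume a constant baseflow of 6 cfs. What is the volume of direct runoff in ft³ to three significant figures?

Direct-runoff ordinates (Q − Q_b): 0.0, 6.0, 13.0, 22.0, 32.0, 21.0, 14.0, 0.0 cfs.
ΣQ_DR = 108.0 cfs.
With Δt = 3 h = 10800 s, V = ΣQ_DR · Δt = 108.0 × 10800 = 1.17 × 10^6 ft³.

V ≈ 1.17 × 10^6 ft³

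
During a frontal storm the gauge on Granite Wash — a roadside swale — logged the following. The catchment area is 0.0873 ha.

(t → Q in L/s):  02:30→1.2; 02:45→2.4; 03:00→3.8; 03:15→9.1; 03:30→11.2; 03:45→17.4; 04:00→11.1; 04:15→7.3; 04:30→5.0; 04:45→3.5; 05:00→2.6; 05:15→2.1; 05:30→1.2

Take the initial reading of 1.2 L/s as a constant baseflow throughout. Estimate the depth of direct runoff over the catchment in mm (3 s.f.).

d ≈ 64.2 mm

Direct runoff: 0.0, 1.2, 2.6, 7.9, 10.0, 16.2, 9.9, 6.1, 3.8, 2.3, 1.4, 0.9, 0.0 L/s; ΣQ_DR = 62.30 L/s.
V = ΣQ_DR · Δt = 62.30 × 900 s = 56070 L.
Over A = 0.0873 ha, depth = V / A = 64.2 mm.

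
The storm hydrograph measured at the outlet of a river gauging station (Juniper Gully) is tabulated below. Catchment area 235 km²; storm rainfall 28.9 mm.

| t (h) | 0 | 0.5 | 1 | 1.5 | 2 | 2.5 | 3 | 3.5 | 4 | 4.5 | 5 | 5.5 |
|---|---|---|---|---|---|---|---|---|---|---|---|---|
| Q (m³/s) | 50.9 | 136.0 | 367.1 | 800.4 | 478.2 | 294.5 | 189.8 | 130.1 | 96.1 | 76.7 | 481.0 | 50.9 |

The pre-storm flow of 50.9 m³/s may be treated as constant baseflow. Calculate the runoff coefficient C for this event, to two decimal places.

C ≈ 0.67

ΣQ_DR = 2541 m³/s; V = ΣQ_DR·Δt = 4.574 × 10^6 m³.
Runoff depth d = V / A = 19.46 mm.
C = d / P = 19.46 / 28.9 = 0.67.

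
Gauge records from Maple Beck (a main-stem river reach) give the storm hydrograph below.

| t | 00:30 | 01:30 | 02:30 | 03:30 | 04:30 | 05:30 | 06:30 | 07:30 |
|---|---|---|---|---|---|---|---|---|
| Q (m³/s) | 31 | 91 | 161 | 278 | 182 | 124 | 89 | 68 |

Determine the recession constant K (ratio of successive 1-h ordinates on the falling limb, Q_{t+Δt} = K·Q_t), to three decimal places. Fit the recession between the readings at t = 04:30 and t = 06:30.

K ≈ 0.699

Using the recession-limb readings at t = 04:30 and t = 06:30: Q falls from 182 to 89 m³/s over 2 intervals.
K = (Q₂/Q₁)^(1/2) = (89/182)^(1/2) = 0.699.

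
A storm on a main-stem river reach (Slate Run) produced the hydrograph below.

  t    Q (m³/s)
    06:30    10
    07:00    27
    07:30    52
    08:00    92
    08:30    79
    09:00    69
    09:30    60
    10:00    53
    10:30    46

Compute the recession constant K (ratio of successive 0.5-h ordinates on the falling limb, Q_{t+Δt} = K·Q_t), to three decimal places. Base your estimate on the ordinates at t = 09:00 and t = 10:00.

K ≈ 0.876

Using the recession-limb readings at t = 09:00 and t = 10:00: Q falls from 69 to 53 m³/s over 2 intervals.
K = (Q₂/Q₁)^(1/2) = (53/69)^(1/2) = 0.876.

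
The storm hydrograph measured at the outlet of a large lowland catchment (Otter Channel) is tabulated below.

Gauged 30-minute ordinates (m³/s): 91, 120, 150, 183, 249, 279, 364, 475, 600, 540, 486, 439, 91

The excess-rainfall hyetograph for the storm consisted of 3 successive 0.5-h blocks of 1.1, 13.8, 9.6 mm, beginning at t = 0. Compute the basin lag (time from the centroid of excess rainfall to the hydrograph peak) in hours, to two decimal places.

t_L ≈ 3.08 h

Centroid of excess rainfall: t_c = Σ P_i·t̄_i / ΣP_i = 0.9235 h (block centres at 0.25, 0.75, 1.25 h).
Hydrograph peak occurs at t = 4 h, so basin lag t_L = 4 − 0.9235 = 3.08 h.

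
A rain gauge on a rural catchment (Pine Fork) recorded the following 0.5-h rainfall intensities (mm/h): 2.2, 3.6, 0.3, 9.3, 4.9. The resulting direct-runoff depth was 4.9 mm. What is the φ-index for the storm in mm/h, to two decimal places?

Only the 3 blocks with intensity above φ contribute runoff: 3.6, 9.3, 4.9 mm/h.
Σ(I−φ)·Δt = d  ⇒  (3.6+9.3+4.9 − 3φ)·0.5 = 4.9
φ = (17.80 − 4.9/0.5) / 3 = 2.67 mm/h.

φ ≈ 2.67 mm/h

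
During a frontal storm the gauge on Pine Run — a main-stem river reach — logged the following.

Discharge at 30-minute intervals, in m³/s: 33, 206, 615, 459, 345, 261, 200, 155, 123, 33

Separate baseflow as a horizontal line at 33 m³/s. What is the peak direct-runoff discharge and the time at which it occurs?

Subtracting baseflow gives direct-runoff ordinates: 0.0, 173.0, 582.0, 426.0, 312.0, 228.0, 167.0, 122.0, 90.0, 0.0 m³/s.
The maximum is 582.0 m³/s, occurring at the reading for t = 1 h.

Q_p = 582.0 m³/s at t = 1 h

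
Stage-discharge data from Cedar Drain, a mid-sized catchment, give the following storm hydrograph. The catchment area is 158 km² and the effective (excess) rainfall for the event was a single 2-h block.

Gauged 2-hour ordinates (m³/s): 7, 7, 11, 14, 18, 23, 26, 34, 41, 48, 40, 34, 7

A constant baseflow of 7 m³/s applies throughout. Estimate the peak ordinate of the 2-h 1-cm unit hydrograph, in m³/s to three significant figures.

Direct runoff: 0.0, 0.0, 4.0, 7.0, 11.0, 16.0, 19.0, 27.0, 34.0, 41.0, 33.0, 27.0, 0.0 m³/s; ΣQ_DR = 219.0 m³/s, peak = 41.0 m³/s.
Runoff depth d = ΣQ_DR·Δt / A = 219.0 × 7200 / (158 km²) = 9.980 mm.
The 1-cm UH is the DRH scaled by (10 mm)/d, so U_p = 41.0 × 10/9.980 = 41.1 m³/s.

U_p ≈ 41.1 m³/s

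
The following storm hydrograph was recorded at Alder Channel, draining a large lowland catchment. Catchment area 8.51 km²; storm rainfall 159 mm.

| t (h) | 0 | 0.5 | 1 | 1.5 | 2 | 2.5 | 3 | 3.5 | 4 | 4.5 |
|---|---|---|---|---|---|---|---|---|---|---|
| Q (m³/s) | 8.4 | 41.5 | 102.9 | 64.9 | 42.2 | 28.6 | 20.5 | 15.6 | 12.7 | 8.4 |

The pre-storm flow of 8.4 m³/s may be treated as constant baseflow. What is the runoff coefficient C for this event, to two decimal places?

C ≈ 0.35

ΣQ_DR = 261.7 m³/s; V = ΣQ_DR·Δt = 4.711 × 10^5 m³.
Runoff depth d = V / A = 55.35 mm.
C = d / P = 55.35 / 159 = 0.35.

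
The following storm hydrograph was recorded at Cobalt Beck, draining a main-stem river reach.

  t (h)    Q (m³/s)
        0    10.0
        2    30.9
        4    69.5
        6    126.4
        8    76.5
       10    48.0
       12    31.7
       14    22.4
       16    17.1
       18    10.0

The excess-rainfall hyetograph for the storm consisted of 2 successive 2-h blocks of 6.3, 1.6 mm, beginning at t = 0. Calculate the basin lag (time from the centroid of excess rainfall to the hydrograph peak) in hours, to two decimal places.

t_L ≈ 4.59 h

Centroid of excess rainfall: t_c = Σ P_i·t̄_i / ΣP_i = 1.4051 h (block centres at 1, 3 h).
Hydrograph peak occurs at t = 6 h, so basin lag t_L = 6 − 1.4051 = 4.59 h.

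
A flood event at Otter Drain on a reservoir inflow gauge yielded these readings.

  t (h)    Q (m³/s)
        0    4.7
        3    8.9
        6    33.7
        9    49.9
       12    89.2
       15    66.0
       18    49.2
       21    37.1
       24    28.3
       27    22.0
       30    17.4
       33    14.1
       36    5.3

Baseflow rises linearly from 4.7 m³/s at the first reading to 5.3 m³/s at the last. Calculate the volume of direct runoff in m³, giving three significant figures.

Direct-runoff ordinates (Q − Q_b): 0.00, 4.15, 28.90, 45.05, 84.30, 61.05, 44.20, 32.05, 23.20, 16.85, 12.20, 8.85, 0.00 m³/s.
ΣQ_DR = 360.8 m³/s.
With Δt = 3 h = 10800 s, V = ΣQ_DR · Δt = 360.8 × 10800 = 3.90 × 10^6 m³.

V ≈ 3.90 × 10^6 m³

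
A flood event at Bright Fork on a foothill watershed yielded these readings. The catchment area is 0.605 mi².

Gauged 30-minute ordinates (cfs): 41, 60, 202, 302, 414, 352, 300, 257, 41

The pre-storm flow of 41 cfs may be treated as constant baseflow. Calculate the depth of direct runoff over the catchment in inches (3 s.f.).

d ≈ 2.05 in

Direct runoff: 0.0, 19.0, 161.0, 261.0, 373.0, 311.0, 259.0, 216.0, 0.0 cfs; ΣQ_DR = 1600 cfs.
V = ΣQ_DR · Δt = 1600 × 1800 s = 2.880 × 10^6 ft³.
Over A = 0.605 mi², depth = V / A = 2.05 in.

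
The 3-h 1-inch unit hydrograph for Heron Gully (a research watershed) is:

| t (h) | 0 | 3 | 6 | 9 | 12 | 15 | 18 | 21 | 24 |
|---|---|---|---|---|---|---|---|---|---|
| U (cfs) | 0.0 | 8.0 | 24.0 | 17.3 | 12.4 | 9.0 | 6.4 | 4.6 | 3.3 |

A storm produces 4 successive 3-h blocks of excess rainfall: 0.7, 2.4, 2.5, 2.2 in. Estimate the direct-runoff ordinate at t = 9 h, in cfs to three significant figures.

Q ≈ 89.7 cfs

By discrete convolution, Q_j = Σ (P_i / 1 in) · U_{j−i}.
At t = 9 h (j=3): Q = (0.7/1)·17.3 + (2.4/1)·24.0 + (2.5/1)·8.0 + (2.2/1)·0.0 = 89.7 cfs.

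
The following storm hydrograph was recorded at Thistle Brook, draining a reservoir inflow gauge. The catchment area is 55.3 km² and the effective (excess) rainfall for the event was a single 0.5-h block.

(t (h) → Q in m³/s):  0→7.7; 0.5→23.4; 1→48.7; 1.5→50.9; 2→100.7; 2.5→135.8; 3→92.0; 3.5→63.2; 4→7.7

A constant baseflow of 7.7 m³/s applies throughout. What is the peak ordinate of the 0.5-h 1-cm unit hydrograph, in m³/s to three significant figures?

Direct runoff: 0.0, 15.7, 41.0, 43.2, 93.0, 128.1, 84.3, 55.5, 0.0 m³/s; ΣQ_DR = 460.8 m³/s, peak = 128.1 m³/s.
Runoff depth d = ΣQ_DR·Δt / A = 460.8 × 1800 / (55.3 km²) = 15.00 mm.
The 1-cm UH is the DRH scaled by (10 mm)/d, so U_p = 128.1 × 10/15.00 = 85.4 m³/s.

U_p ≈ 85.4 m³/s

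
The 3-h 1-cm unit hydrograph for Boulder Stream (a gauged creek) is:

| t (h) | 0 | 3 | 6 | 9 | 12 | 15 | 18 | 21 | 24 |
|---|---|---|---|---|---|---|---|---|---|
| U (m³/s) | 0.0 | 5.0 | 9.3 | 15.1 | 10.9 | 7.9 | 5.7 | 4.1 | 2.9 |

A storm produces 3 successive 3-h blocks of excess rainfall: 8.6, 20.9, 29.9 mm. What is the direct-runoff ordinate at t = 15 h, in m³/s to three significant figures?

Q ≈ 74.7 m³/s

By discrete convolution, Q_j = Σ (P_i / 10 mm) · U_{j−i}.
At t = 15 h (j=5): Q = (8.6/10)·7.9 + (20.9/10)·10.9 + (29.9/10)·15.1 = 74.7 m³/s.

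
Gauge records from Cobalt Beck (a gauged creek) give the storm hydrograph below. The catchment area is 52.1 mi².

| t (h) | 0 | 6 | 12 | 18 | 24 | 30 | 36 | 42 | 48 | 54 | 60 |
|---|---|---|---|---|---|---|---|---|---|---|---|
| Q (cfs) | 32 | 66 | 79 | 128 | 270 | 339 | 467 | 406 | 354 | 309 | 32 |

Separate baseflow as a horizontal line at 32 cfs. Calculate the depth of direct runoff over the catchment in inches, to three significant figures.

Direct runoff: 0.0, 34.0, 47.0, 96.0, 238.0, 307.0, 435.0, 374.0, 322.0, 277.0, 0.0 cfs; ΣQ_DR = 2130 cfs.
V = ΣQ_DR · Δt = 2130 × 21600 s = 4.601 × 10^7 ft³.
Over A = 52.1 mi², depth = V / A = 0.380 in.

d ≈ 0.380 in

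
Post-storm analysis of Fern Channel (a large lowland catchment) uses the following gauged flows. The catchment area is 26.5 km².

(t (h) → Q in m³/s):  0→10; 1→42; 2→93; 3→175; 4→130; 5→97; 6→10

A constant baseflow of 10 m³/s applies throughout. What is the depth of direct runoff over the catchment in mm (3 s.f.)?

Direct runoff: 0.0, 32.0, 83.0, 165.0, 120.0, 87.0, 0.0 m³/s; ΣQ_DR = 487.0 m³/s.
V = ΣQ_DR · Δt = 487.0 × 3600 s = 1.753 × 10^6 m³.
Over A = 26.5 km², depth = V / A = 66.2 mm.

d ≈ 66.2 mm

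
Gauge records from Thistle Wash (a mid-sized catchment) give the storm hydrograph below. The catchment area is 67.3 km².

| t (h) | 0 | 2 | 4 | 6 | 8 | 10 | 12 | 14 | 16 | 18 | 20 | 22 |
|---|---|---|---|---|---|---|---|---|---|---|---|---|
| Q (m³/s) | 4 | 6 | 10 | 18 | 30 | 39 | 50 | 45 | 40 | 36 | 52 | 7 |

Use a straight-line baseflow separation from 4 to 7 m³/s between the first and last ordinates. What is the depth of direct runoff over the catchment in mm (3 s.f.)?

d ≈ 29.0 mm

Direct runoff: 0.00, 1.73, 5.45, 13.18, 24.91, 33.64, 44.36, 39.09, 33.82, 29.55, 45.27, 0.00 m³/s; ΣQ_DR = 271.0 m³/s.
V = ΣQ_DR · Δt = 271.0 × 7200 s = 1.951 × 10^6 m³.
Over A = 67.3 km², depth = V / A = 29.0 mm.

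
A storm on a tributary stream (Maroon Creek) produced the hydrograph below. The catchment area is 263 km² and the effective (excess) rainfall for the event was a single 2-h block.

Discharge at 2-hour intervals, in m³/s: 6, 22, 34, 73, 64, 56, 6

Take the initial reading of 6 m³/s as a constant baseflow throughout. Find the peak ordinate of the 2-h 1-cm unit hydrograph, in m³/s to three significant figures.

Direct runoff: 0.0, 16.0, 28.0, 67.0, 58.0, 50.0, 0.0 m³/s; ΣQ_DR = 219.0 m³/s, peak = 67.0 m³/s.
Runoff depth d = ΣQ_DR·Δt / A = 219.0 × 7200 / (263 km²) = 5.995 mm.
The 1-cm UH is the DRH scaled by (10 mm)/d, so U_p = 67.0 × 10/5.995 = 112 m³/s.

U_p ≈ 112 m³/s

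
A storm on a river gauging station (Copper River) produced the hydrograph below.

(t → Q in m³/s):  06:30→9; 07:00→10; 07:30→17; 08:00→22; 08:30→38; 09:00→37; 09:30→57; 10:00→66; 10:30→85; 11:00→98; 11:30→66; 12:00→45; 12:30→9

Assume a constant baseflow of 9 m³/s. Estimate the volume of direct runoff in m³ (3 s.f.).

Direct-runoff ordinates (Q − Q_b): 0.0, 1.0, 8.0, 13.0, 29.0, 28.0, 48.0, 57.0, 76.0, 89.0, 57.0, 36.0, 0.0 m³/s.
ΣQ_DR = 442.0 m³/s.
With Δt = 0.5 h = 1800 s, V = ΣQ_DR · Δt = 442.0 × 1800 = 7.96 × 10^5 m³.

V ≈ 7.96 × 10^5 m³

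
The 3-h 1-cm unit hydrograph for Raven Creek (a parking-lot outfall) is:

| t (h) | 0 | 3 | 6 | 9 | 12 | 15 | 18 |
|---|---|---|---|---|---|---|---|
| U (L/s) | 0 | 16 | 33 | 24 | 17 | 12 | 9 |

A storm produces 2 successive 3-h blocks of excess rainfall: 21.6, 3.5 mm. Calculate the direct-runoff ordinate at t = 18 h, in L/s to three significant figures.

By discrete convolution, Q_j = Σ (P_i / 10 mm) · U_{j−i}.
At t = 18 h (j=6): Q = (21.6/10)·9 + (3.5/10)·12 = 23.6 L/s.

Q ≈ 23.6 L/s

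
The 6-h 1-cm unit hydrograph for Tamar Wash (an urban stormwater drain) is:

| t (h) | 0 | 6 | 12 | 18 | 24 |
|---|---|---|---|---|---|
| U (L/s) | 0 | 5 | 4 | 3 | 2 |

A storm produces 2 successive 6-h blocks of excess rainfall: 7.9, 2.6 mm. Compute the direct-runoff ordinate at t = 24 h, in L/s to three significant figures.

Q ≈ 2.36 L/s

By discrete convolution, Q_j = Σ (P_i / 10 mm) · U_{j−i}.
At t = 24 h (j=4): Q = (7.9/10)·2 + (2.6/10)·3 = 2.36 L/s.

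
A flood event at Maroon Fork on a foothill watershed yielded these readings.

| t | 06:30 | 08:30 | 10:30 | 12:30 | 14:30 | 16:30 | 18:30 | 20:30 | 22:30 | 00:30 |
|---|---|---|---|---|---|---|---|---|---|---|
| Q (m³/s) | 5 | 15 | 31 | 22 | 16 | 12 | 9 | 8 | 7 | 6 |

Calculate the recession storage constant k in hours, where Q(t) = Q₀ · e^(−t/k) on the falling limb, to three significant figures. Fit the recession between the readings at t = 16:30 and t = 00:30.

On the falling limb, Q drops from 12 to 6 m³/s between t = 16:30 and t = 00:30 (Δt = 8 h).
k = −Δt / ln(Q₂/Q₁) = −8 / ln(6/12) = 11.5 h.

k ≈ 11.5 h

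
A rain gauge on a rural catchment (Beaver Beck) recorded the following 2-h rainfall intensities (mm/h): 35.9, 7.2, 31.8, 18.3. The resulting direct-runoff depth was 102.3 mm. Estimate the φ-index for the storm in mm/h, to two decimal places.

φ ≈ 11.62 mm/h

Only the 3 blocks with intensity above φ contribute runoff: 35.9, 31.8, 18.3 mm/h.
Σ(I−φ)·Δt = d  ⇒  (35.9+31.8+18.3 − 3φ)·2 = 102.3
φ = (86.00 − 102.3/2) / 3 = 11.62 mm/h.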